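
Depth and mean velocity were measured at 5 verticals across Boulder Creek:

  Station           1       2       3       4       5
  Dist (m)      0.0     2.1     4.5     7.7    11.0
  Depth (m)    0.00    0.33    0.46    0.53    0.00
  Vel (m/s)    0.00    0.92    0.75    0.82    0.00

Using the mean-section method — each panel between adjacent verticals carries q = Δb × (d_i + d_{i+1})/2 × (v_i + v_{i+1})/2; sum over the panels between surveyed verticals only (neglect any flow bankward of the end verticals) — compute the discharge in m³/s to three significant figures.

Panel 1-2: Δb = 2.1 m, d̄ = (0.00+0.33)/2 = 0.165, v̄ = (0.00+0.92)/2 = 0.46 → q = 2.1×0.165×0.46 = 0.1594 m³/s
Panel 2-3: Δb = 2.4 m, d̄ = (0.33+0.46)/2 = 0.395, v̄ = (0.92+0.75)/2 = 0.835 → q = 2.4×0.395×0.835 = 0.7916 m³/s
Panel 3-4: Δb = 3.2 m, d̄ = (0.46+0.53)/2 = 0.495, v̄ = (0.75+0.82)/2 = 0.785 → q = 3.2×0.495×0.785 = 1.243 m³/s
Panel 4-5: Δb = 3.3 m, d̄ = (0.53+0.00)/2 = 0.265, v̄ = (0.82+0.00)/2 = 0.41 → q = 3.3×0.265×0.41 = 0.3585 m³/s
Q = Σ q = 2.553 m³/s

2.55 m³/s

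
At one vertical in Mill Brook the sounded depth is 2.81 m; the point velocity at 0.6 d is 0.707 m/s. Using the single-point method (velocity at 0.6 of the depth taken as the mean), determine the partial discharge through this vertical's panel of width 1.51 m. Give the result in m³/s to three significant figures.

3.00 m³/s

v̄ = v₀.₆ = 0.707 m/s
q = v̄ × d × w = 0.7070 × 2.81 × 1.51 = 3.000 m³/s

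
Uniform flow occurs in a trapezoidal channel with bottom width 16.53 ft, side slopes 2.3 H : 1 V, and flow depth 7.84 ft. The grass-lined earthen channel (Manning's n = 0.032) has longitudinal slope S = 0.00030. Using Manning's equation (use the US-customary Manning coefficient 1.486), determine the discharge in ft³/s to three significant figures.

A = (b + z·y)·y = (16.53 + 2.3×7.84)×7.84 = 271.0 ft²
P = b + 2y√(1+z²) = 16.53 + 2×7.84×√(1+2.3²) = 55.86 ft
R = A/P = 271.0/55.86 = 4.851 ft
Q = (1.486/n)·A·R^(2/3)·S^(1/2) = (1.486/0.032) × 271.0 × 4.851^(2/3) × 0.00030^(1/2) = 624.6 ft³/s

625 ft³/s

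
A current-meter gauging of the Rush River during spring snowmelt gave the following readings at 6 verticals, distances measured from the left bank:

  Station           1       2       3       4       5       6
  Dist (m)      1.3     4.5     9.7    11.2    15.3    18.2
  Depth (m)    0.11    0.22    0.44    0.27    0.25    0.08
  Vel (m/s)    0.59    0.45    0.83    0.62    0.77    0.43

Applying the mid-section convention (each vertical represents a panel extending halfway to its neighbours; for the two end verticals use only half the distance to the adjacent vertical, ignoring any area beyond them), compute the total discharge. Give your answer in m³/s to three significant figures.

2.94 m³/s

w_1 = (4.5 − 1.3)/2 = 1.6 m; q_1 = 0.59 × 0.11 × 1.6 = 0.1038 m³/s
w_2 = (9.7 − 1.3)/2 = 4.2 m; q_2 = 0.45 × 0.22 × 4.2 = 0.4158 m³/s
w_3 = (11.2 − 4.5)/2 = 3.35 m; q_3 = 0.83 × 0.44 × 3.35 = 1.223 m³/s
w_4 = (15.3 − 9.7)/2 = 2.8 m; q_4 = 0.62 × 0.27 × 2.8 = 0.4687 m³/s
w_5 = (18.2 − 11.2)/2 = 3.5 m; q_5 = 0.77 × 0.25 × 3.5 = 0.6738 m³/s
w_6 = (18.2 − 15.3)/2 = 1.45 m; q_6 = 0.43 × 0.08 × 1.45 = 0.04988 m³/s
Q = Σ qᵢ = 2.935 m³/s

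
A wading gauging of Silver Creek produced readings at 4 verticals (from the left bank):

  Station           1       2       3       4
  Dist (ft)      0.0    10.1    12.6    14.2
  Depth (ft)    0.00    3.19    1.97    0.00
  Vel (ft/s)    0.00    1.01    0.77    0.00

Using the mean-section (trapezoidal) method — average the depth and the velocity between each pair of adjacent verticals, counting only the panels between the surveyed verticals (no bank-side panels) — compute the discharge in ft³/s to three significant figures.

Panel 1-2: Δb = 10.1 ft, d̄ = (0.00+3.19)/2 = 1.595, v̄ = (0.00+1.01)/2 = 0.505 → q = 10.1×1.595×0.505 = 8.135 ft³/s
Panel 2-3: Δb = 2.5 ft, d̄ = (3.19+1.97)/2 = 2.58, v̄ = (1.01+0.77)/2 = 0.89 → q = 2.5×2.58×0.89 = 5.741 ft³/s
Panel 3-4: Δb = 1.6 ft, d̄ = (1.97+0.00)/2 = 0.985, v̄ = (0.77+0.00)/2 = 0.385 → q = 1.6×0.985×0.385 = 0.6068 ft³/s
Q = Σ q = 14.48 ft³/s

14.5 ft³/s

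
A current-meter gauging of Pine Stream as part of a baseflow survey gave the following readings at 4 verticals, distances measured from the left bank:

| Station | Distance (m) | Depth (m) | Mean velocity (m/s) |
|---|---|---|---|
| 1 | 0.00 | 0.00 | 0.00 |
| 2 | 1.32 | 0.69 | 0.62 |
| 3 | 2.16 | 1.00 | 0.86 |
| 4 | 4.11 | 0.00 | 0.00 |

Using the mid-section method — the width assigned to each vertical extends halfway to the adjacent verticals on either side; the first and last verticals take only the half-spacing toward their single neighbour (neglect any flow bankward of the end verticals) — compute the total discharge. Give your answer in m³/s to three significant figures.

1.66 m³/s

w_2 = (2.16 − 0.00)/2 = 1.08 m; q_2 = 0.62 × 0.69 × 1.08 = 0.4620 m³/s
w_3 = (4.11 − 1.32)/2 = 1.395 m; q_3 = 0.86 × 1.00 × 1.395 = 1.200 m³/s
Stations 1, 4 contribute zero (depth or velocity is 0).
Q = Σ qᵢ = 1.662 m³/s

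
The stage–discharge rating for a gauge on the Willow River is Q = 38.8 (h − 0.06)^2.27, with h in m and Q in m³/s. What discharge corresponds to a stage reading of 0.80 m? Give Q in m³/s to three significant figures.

Q = 38.8 × (0.80 − 0.06)^2.27 = 38.8 × 0.74^2.27 = 19.59 m³/s

19.6 m³/s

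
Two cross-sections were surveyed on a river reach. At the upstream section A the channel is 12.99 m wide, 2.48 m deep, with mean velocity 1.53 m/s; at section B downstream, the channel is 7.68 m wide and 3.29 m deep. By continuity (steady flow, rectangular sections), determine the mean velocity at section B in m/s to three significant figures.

1.95 m/s

Q = A₁V₁ = (12.99×2.48) × 1.53 = 49.29 m³/s
A₂ = 7.68 × 3.29 = 25.27 m²
V₂ = Q/A₂ = 49.29/25.27 = 1.951 m/s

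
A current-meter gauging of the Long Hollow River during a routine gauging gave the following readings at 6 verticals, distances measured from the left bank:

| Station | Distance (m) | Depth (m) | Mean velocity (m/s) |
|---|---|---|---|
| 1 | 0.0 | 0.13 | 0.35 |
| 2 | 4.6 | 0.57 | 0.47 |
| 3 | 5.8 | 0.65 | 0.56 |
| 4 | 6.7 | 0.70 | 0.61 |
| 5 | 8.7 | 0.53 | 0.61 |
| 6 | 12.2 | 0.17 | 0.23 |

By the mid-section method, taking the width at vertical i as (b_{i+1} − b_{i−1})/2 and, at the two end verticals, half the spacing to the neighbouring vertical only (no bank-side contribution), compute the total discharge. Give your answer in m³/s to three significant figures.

w_1 = (4.6 − 0.0)/2 = 2.3 m; q_1 = 0.35 × 0.13 × 2.3 = 0.1047 m³/s
w_2 = (5.8 − 0.0)/2 = 2.9 m; q_2 = 0.47 × 0.57 × 2.9 = 0.7769 m³/s
w_3 = (6.7 − 4.6)/2 = 1.05 m; q_3 = 0.56 × 0.65 × 1.05 = 0.3822 m³/s
w_4 = (8.7 − 5.8)/2 = 1.45 m; q_4 = 0.61 × 0.70 × 1.45 = 0.6192 m³/s
w_5 = (12.2 − 6.7)/2 = 2.75 m; q_5 = 0.61 × 0.53 × 2.75 = 0.8891 m³/s
w_6 = (12.2 − 8.7)/2 = 1.75 m; q_6 = 0.23 × 0.17 × 1.75 = 0.06843 m³/s
Q = Σ qᵢ = 2.840 m³/s

2.84 m³/s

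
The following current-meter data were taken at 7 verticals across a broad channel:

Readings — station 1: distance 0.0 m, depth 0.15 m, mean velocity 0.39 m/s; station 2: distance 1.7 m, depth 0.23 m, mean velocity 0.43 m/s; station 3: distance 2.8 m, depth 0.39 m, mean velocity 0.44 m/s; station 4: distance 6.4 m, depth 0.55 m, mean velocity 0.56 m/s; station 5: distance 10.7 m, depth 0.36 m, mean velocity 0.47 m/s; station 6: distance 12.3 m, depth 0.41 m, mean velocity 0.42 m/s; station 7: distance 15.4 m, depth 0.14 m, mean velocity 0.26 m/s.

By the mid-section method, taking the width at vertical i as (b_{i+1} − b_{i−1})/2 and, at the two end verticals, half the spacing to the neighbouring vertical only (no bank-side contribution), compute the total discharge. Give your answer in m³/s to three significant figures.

2.77 m³/s

w_1 = (1.7 − 0.0)/2 = 0.85 m; q_1 = 0.39 × 0.15 × 0.85 = 0.04973 m³/s
w_2 = (2.8 − 0.0)/2 = 1.4 m; q_2 = 0.43 × 0.23 × 1.4 = 0.1385 m³/s
w_3 = (6.4 − 1.7)/2 = 2.35 m; q_3 = 0.44 × 0.39 × 2.35 = 0.4033 m³/s
w_4 = (10.7 − 2.8)/2 = 3.95 m; q_4 = 0.56 × 0.55 × 3.95 = 1.217 m³/s
w_5 = (12.3 − 6.4)/2 = 2.95 m; q_5 = 0.47 × 0.36 × 2.95 = 0.4991 m³/s
w_6 = (15.4 − 10.7)/2 = 2.35 m; q_6 = 0.42 × 0.41 × 2.35 = 0.4047 m³/s
w_7 = (15.4 − 12.3)/2 = 1.55 m; q_7 = 0.26 × 0.14 × 1.55 = 0.05642 m³/s
Q = Σ qᵢ = 2.768 m³/s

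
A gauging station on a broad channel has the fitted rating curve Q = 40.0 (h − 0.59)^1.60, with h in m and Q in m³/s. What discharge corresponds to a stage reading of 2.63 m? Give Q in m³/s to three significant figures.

Q = 40.0 × (2.63 − 0.59)^1.60 = 40.0 × 2.04^1.60 = 125.2 m³/s

125 m³/s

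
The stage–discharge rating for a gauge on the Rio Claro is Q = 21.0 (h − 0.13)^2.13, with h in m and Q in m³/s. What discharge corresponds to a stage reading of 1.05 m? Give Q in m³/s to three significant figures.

17.6 m³/s

Q = 21.0 × (1.05 − 0.13)^2.13 = 21.0 × 0.92^2.13 = 17.58 m³/s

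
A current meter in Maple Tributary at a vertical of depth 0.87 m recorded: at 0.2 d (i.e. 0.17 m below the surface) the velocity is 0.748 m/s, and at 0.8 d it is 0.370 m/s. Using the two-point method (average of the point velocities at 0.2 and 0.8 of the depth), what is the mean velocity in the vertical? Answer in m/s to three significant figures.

v̄ = (0.748 + 0.370) / 2 = 0.5590 m/s

0.559 m/s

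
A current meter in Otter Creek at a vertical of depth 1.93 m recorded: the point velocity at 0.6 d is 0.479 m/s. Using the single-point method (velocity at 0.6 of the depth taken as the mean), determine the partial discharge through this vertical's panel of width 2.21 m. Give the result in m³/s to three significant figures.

2.04 m³/s

v̄ = v₀.₆ = 0.479 m/s
q = v̄ × d × w = 0.4790 × 1.93 × 2.21 = 2.043 m³/s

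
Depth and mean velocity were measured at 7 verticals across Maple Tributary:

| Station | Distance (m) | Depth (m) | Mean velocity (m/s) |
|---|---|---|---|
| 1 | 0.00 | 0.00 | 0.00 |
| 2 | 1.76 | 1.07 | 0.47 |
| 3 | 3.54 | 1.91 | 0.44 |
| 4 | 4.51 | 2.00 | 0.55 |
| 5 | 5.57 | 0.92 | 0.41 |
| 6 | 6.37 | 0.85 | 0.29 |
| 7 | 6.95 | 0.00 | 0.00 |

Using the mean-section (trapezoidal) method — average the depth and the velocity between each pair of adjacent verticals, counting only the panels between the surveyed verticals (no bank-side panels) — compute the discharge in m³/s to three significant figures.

3.39 m³/s

Panel 1-2: Δb = 1.76 m, d̄ = (0.00+1.07)/2 = 0.535, v̄ = (0.00+0.47)/2 = 0.235 → q = 1.76×0.535×0.235 = 0.2213 m³/s
Panel 2-3: Δb = 1.78 m, d̄ = (1.07+1.91)/2 = 1.49, v̄ = (0.47+0.44)/2 = 0.455 → q = 1.78×1.49×0.455 = 1.207 m³/s
Panel 3-4: Δb = 0.97 m, d̄ = (1.91+2.00)/2 = 1.955, v̄ = (0.44+0.55)/2 = 0.495 → q = 0.97×1.955×0.495 = 0.9387 m³/s
Panel 4-5: Δb = 1.06 m, d̄ = (2.00+0.92)/2 = 1.46, v̄ = (0.55+0.41)/2 = 0.48 → q = 1.06×1.46×0.48 = 0.7428 m³/s
Panel 5-6: Δb = 0.8 m, d̄ = (0.92+0.85)/2 = 0.885, v̄ = (0.41+0.29)/2 = 0.35 → q = 0.8×0.885×0.35 = 0.2478 m³/s
Panel 6-7: Δb = 0.58 m, d̄ = (0.85+0.00)/2 = 0.425, v̄ = (0.29+0.00)/2 = 0.145 → q = 0.58×0.425×0.145 = 0.03574 m³/s
Q = Σ q = 3.393 m³/s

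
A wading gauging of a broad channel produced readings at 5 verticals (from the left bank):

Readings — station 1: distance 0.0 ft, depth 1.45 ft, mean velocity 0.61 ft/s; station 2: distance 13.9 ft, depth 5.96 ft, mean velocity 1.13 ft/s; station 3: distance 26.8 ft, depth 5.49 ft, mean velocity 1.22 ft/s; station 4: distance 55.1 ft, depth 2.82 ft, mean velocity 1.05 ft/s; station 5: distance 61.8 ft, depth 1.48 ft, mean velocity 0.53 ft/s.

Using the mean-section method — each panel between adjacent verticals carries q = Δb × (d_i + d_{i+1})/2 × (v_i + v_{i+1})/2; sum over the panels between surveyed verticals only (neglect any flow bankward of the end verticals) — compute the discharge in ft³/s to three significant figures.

Panel 1-2: Δb = 13.9 ft, d̄ = (1.45+5.96)/2 = 3.705, v̄ = (0.61+1.13)/2 = 0.87 → q = 13.9×3.705×0.87 = 44.80 ft³/s
Panel 2-3: Δb = 12.9 ft, d̄ = (5.96+5.49)/2 = 5.725, v̄ = (1.13+1.22)/2 = 1.175 → q = 12.9×5.725×1.175 = 86.78 ft³/s
Panel 3-4: Δb = 28.3 ft, d̄ = (5.49+2.82)/2 = 4.155, v̄ = (1.22+1.05)/2 = 1.135 → q = 28.3×4.155×1.135 = 133.5 ft³/s
Panel 4-5: Δb = 6.7 ft, d̄ = (2.82+1.48)/2 = 2.15, v̄ = (1.05+0.53)/2 = 0.79 → q = 6.7×2.15×0.79 = 11.38 ft³/s
Q = Σ q = 276.4 ft³/s

276 ft³/s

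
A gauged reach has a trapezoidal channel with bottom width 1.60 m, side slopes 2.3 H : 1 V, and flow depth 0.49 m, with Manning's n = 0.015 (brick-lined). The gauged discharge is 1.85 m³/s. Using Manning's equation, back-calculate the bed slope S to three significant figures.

A = (b + z·y)·y = (1.60 + 2.3×0.49)×0.49 = 1.336 m²
P = b + 2y√(1+z²) = 1.60 + 2×0.49×√(1+2.3²) = 4.058 m
R = A/P = 1.336/4.058 = 0.3293 m
S = (Q·n / (1·A·R^(2/3)))² = (1.85×0.015 / (1×1.336×0.4769))² = 0.001897

0.00190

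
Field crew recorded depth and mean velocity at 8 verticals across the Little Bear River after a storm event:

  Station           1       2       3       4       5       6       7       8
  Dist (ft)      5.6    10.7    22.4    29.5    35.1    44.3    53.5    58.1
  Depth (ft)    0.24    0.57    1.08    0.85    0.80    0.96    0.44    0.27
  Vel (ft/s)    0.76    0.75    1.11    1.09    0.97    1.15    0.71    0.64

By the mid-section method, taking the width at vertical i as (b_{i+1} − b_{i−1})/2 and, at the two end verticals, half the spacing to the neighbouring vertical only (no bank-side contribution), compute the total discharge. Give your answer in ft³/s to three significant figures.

39.7 ft³/s

w_1 = (10.7 − 5.6)/2 = 2.55 ft; q_1 = 0.76 × 0.24 × 2.55 = 0.4651 ft³/s
w_2 = (22.4 − 5.6)/2 = 8.4 ft; q_2 = 0.75 × 0.57 × 8.4 = 3.591 ft³/s
w_3 = (29.5 − 10.7)/2 = 9.4 ft; q_3 = 1.11 × 1.08 × 9.4 = 11.27 ft³/s
w_4 = (35.1 − 22.4)/2 = 6.35 ft; q_4 = 1.09 × 0.85 × 6.35 = 5.883 ft³/s
w_5 = (44.3 − 29.5)/2 = 7.4 ft; q_5 = 0.97 × 0.80 × 7.4 = 5.742 ft³/s
w_6 = (53.5 − 35.1)/2 = 9.2 ft; q_6 = 1.15 × 0.96 × 9.2 = 10.16 ft³/s
w_7 = (58.1 − 44.3)/2 = 6.9 ft; q_7 = 0.71 × 0.44 × 6.9 = 2.156 ft³/s
w_8 = (58.1 − 53.5)/2 = 2.3 ft; q_8 = 0.64 × 0.27 × 2.3 = 0.3974 ft³/s
Q = Σ qᵢ = 39.66 ft³/s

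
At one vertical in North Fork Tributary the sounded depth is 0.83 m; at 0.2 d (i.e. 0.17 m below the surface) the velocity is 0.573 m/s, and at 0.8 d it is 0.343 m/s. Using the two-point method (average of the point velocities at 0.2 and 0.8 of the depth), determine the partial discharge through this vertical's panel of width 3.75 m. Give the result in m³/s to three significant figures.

v̄ = (0.573 + 0.343) / 2 = 0.4580 m/s
q = v̄ × d × w = 0.4580 × 0.83 × 3.75 = 1.426 m³/s

1.43 m³/s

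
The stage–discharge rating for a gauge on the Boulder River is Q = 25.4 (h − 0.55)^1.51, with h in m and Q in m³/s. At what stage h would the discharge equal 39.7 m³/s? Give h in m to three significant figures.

1.89 m

h − h₀ = (Q/C)^(1/b) = (39.7/25.4)^(1/1.51) = 1.344 m
h = 0.55 + 1.344 = 1.894 m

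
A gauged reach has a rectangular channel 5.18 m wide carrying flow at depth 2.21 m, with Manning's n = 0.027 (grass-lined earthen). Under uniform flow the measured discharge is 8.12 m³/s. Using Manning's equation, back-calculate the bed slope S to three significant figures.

0.000290

A = b·y = 5.18 × 2.21 = 11.45 m²
P = b + 2y = 5.18 + 2×2.21 = 9.600 m
R = A/P = 11.45/9.600 = 1.192 m
S = (Q·n / (1·A·R^(2/3)))² = (8.12×0.027 / (1×11.45×1.125))² = 0.0002900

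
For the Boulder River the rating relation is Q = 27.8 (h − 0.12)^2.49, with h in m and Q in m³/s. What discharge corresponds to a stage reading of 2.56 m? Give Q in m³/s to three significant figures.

256 m³/s

Q = 27.8 × (2.56 − 0.12)^2.49 = 27.8 × 2.44^2.49 = 256.2 m³/s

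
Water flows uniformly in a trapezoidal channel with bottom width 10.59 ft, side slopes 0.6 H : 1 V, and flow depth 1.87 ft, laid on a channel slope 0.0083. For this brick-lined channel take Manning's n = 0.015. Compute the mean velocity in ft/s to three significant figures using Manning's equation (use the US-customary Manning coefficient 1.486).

A = (b + z·y)·y = (10.59 + 0.6×1.87)×1.87 = 21.90 ft²
P = b + 2y√(1+z²) = 10.59 + 2×1.87×√(1+0.6²) = 14.95 ft
R = A/P = 21.90/14.95 = 1.465 ft
Q = (1.486/n)·A·R^(2/3)·S^(1/2) = (1.486/0.015) × 21.90 × 1.465^(2/3) × 0.0083^(1/2) = 255.0 ft³/s
V = Q/A = 255.0/21.90 = 11.64 ft/s

11.6 ft/s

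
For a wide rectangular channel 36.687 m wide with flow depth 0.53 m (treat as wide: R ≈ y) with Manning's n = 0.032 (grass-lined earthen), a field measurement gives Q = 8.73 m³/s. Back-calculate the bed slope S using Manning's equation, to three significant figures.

0.000481

A = b·y = 36.687 × 0.53 = 19.44 m²
Wide channel: R ≈ y = 0.53 m
S = (Q·n / (1·A·R^(2/3)))² = (8.73×0.032 / (1×19.44×0.6549))² = 0.0004813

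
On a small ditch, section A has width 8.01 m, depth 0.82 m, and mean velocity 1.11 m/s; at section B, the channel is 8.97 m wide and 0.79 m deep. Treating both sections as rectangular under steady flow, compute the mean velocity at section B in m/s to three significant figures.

1.03 m/s

Q = A₁V₁ = (8.01×0.82) × 1.11 = 7.291 m³/s
A₂ = 8.97 × 0.79 = 7.086 m²
V₂ = Q/A₂ = 7.291/7.086 = 1.029 m/s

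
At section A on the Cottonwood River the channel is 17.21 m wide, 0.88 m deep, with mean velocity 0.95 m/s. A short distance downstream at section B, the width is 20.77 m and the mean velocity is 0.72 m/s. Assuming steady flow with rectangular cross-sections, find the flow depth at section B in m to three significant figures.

0.962 m

Q = A₁V₁ = (17.21×0.88) × 0.95 = 14.39 m³/s
d₂ = Q/(b₂ V₂) = 14.39/(20.77×0.72) = 0.9621 m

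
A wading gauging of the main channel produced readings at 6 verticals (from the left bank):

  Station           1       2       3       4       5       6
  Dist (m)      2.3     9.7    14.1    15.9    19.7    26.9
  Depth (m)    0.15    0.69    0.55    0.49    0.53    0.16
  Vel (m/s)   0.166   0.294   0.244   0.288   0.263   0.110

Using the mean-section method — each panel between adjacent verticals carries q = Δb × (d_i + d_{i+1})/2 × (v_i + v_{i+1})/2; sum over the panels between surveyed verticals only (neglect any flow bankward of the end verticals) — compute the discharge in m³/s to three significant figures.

Panel 1-2: Δb = 7.4 m, d̄ = (0.15+0.69)/2 = 0.42, v̄ = (0.166+0.294)/2 = 0.23 → q = 7.4×0.42×0.23 = 0.7148 m³/s
Panel 2-3: Δb = 4.4 m, d̄ = (0.69+0.55)/2 = 0.62, v̄ = (0.294+0.244)/2 = 0.269 → q = 4.4×0.62×0.269 = 0.7338 m³/s
Panel 3-4: Δb = 1.8 m, d̄ = (0.55+0.49)/2 = 0.52, v̄ = (0.244+0.288)/2 = 0.266 → q = 1.8×0.52×0.266 = 0.2490 m³/s
Panel 4-5: Δb = 3.8 m, d̄ = (0.49+0.53)/2 = 0.51, v̄ = (0.288+0.263)/2 = 0.2755 → q = 3.8×0.51×0.2755 = 0.5339 m³/s
Panel 5-6: Δb = 7.2 m, d̄ = (0.53+0.16)/2 = 0.345, v̄ = (0.263+0.110)/2 = 0.1865 → q = 7.2×0.345×0.1865 = 0.4633 m³/s
Q = Σ q = 2.695 m³/s

2.69 m³/s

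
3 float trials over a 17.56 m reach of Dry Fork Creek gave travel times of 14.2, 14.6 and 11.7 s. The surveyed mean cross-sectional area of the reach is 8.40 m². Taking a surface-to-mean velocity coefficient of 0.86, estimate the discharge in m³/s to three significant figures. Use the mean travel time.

9.40 m³/s

t̄ = (14.2 + 14.6 + 11.7) / 3 = 13.5 s
v_surface = L / t̄ = 17.56 / 13.5 = 1.301 m/s
v_mean = 0.86 × 1.301 = 1.119 m/s
Q = A × v_mean = 8.40 × 1.119 = 9.397 m³/s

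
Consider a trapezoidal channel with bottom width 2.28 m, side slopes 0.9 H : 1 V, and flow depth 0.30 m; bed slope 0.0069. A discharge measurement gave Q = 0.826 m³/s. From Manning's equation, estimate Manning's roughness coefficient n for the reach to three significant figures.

0.0304

A = (b + z·y)·y = (2.28 + 0.9×0.30)×0.30 = 0.7650 m²
P = b + 2y√(1+z²) = 2.28 + 2×0.30×√(1+0.9²) = 3.087 m
R = A/P = 0.7650/3.087 = 0.2478 m
n = (1/Q)·A·R^(2/3)·S^(1/2) = (1/0.826) × 0.7650 × 0.3945 × 0.08307 = 0.03035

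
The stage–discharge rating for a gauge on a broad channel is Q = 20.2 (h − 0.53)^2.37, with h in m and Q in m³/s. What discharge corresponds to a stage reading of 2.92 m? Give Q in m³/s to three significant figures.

159 m³/s

Q = 20.2 × (2.92 − 0.53)^2.37 = 20.2 × 2.39^2.37 = 159.3 m³/s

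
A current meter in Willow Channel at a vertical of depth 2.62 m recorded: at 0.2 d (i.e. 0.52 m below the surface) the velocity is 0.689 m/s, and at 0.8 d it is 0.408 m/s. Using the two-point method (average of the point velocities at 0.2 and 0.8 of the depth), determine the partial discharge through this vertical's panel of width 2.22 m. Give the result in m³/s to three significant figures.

v̄ = (0.689 + 0.408) / 2 = 0.5485 m/s
q = v̄ × d × w = 0.5485 × 2.62 × 2.22 = 3.190 m³/s

3.19 m³/s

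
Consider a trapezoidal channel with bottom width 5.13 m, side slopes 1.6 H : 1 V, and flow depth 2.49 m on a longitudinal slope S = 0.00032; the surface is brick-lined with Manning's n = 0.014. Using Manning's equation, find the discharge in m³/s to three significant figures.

A = (b + z·y)·y = (5.13 + 1.6×2.49)×2.49 = 22.69 m²
P = b + 2y√(1+z²) = 5.13 + 2×2.49×√(1+1.6²) = 14.53 m
R = A/P = 22.69/14.53 = 1.562 m
Q = (1/n)·A·R^(2/3)·S^(1/2) = (1/0.014) × 22.69 × 1.562^(2/3) × 0.00032^(1/2) = 39.04 m³/s

39.0 m³/s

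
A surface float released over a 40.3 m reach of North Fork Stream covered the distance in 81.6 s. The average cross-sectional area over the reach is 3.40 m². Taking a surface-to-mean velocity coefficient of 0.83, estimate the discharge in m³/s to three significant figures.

1.39 m³/s

v_surface = L / t̄ = 40.3 / 81.6 = 0.4939 m/s
v_mean = 0.83 × 0.4939 = 0.4099 m/s
Q = A × v_mean = 3.40 × 0.4099 = 1.394 m³/s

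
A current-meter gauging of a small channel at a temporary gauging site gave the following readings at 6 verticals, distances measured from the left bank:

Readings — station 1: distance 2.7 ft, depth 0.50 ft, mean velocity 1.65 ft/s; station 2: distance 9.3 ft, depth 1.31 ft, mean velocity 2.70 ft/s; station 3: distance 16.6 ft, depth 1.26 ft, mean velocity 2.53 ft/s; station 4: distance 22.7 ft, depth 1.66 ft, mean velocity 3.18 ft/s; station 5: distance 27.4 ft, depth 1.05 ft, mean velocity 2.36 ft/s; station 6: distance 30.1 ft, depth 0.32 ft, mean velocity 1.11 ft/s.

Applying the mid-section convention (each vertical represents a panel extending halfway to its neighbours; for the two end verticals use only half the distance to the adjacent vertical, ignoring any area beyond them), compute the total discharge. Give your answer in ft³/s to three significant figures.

w_1 = (9.3 − 2.7)/2 = 3.3 ft; q_1 = 1.65 × 0.50 × 3.3 = 2.723 ft³/s
w_2 = (16.6 − 2.7)/2 = 6.95 ft; q_2 = 2.70 × 1.31 × 6.95 = 24.58 ft³/s
w_3 = (22.7 − 9.3)/2 = 6.7 ft; q_3 = 2.53 × 1.26 × 6.7 = 21.36 ft³/s
w_4 = (27.4 − 16.6)/2 = 5.4 ft; q_4 = 3.18 × 1.66 × 5.4 = 28.51 ft³/s
w_5 = (30.1 − 22.7)/2 = 3.7 ft; q_5 = 2.36 × 1.05 × 3.7 = 9.169 ft³/s
w_6 = (30.1 − 27.4)/2 = 1.35 ft; q_6 = 1.11 × 0.32 × 1.35 = 0.4795 ft³/s
Q = Σ qᵢ = 86.82 ft³/s

86.8 ft³/s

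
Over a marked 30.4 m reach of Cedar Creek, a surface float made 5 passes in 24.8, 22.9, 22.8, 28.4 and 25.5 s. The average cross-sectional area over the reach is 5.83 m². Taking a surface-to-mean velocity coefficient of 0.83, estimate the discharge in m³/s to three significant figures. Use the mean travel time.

t̄ = (24.8 + 22.9 + 22.8 + 28.4 + 25.5) / 5 = 24.88 s
v_surface = L / t̄ = 30.4 / 24.88 = 1.222 m/s
v_mean = 0.83 × 1.222 = 1.014 m/s
Q = A × v_mean = 5.83 × 1.014 = 5.912 m³/s

5.91 m³/s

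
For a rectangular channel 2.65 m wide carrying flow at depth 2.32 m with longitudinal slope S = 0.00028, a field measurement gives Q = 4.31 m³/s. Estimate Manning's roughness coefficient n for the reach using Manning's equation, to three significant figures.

A = b·y = 2.65 × 2.32 = 6.148 m²
P = b + 2y = 2.65 + 2×2.32 = 7.290 m
R = A/P = 6.148/7.290 = 0.8433 m
n = (1/Q)·A·R^(2/3)·S^(1/2) = (1/4.31) × 6.148 × 0.8926 × 0.01673 = 0.02131

0.0213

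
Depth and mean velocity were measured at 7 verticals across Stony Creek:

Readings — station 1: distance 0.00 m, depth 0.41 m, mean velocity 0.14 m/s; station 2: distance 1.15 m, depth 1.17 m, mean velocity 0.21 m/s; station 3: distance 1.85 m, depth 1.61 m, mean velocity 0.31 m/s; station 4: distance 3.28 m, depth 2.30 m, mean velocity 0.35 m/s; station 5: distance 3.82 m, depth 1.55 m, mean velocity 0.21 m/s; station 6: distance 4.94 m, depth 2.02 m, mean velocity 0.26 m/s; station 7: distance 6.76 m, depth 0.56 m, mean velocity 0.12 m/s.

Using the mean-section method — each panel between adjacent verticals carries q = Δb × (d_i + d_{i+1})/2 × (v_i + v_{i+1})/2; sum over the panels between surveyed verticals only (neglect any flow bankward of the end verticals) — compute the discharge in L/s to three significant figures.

2540 L/s

Panel 1-2: Δb = 1.15 m, d̄ = (0.41+1.17)/2 = 0.79, v̄ = (0.14+0.21)/2 = 0.175 → q = 1.15×0.79×0.175 = 0.1590 m³/s
Panel 2-3: Δb = 0.7 m, d̄ = (1.17+1.61)/2 = 1.39, v̄ = (0.21+0.31)/2 = 0.26 → q = 0.7×1.39×0.26 = 0.2530 m³/s
Panel 3-4: Δb = 1.43 m, d̄ = (1.61+2.30)/2 = 1.955, v̄ = (0.31+0.35)/2 = 0.33 → q = 1.43×1.955×0.33 = 0.9226 m³/s
Panel 4-5: Δb = 0.54 m, d̄ = (2.30+1.55)/2 = 1.925, v̄ = (0.35+0.21)/2 = 0.28 → q = 0.54×1.925×0.28 = 0.2911 m³/s
Panel 5-6: Δb = 1.12 m, d̄ = (1.55+2.02)/2 = 1.785, v̄ = (0.21+0.26)/2 = 0.235 → q = 1.12×1.785×0.235 = 0.4698 m³/s
Panel 6-7: Δb = 1.82 m, d̄ = (2.02+0.56)/2 = 1.29, v̄ = (0.26+0.12)/2 = 0.19 → q = 1.82×1.29×0.19 = 0.4461 m³/s
Q = Σ q = 2.541 m³/s
= 2.541 × 1000 = 2541 L/s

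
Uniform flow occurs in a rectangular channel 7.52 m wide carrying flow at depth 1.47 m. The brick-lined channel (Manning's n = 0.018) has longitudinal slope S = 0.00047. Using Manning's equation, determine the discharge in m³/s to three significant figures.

13.8 m³/s

A = b·y = 7.52 × 1.47 = 11.05 m²
P = b + 2y = 7.52 + 2×1.47 = 10.46 m
R = A/P = 11.05/10.46 = 1.057 m
Q = (1/n)·A·R^(2/3)·S^(1/2) = (1/0.018) × 11.05 × 1.057^(2/3) × 0.00047^(1/2) = 13.81 m³/s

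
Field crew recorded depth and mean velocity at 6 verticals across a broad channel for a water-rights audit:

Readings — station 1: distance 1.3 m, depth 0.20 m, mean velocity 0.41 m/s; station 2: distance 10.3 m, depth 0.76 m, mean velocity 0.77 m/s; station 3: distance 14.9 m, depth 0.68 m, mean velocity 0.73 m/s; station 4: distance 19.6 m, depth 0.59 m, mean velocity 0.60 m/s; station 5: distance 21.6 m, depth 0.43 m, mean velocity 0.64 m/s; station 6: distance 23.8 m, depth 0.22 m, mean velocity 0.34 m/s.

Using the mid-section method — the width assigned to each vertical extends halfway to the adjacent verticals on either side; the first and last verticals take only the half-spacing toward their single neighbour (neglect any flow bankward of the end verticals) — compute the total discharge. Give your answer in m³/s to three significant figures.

w_1 = (10.3 − 1.3)/2 = 4.5 m; q_1 = 0.41 × 0.20 × 4.5 = 0.3690 m³/s
w_2 = (14.9 − 1.3)/2 = 6.8 m; q_2 = 0.77 × 0.76 × 6.8 = 3.979 m³/s
w_3 = (19.6 − 10.3)/2 = 4.65 m; q_3 = 0.73 × 0.68 × 4.65 = 2.308 m³/s
w_4 = (21.6 − 14.9)/2 = 3.35 m; q_4 = 0.60 × 0.59 × 3.35 = 1.186 m³/s
w_5 = (23.8 − 19.6)/2 = 2.1 m; q_5 = 0.64 × 0.43 × 2.1 = 0.5779 m³/s
w_6 = (23.8 − 21.6)/2 = 1.1 m; q_6 = 0.34 × 0.22 × 1.1 = 0.08228 m³/s
Q = Σ qᵢ = 8.503 m³/s

8.50 m³/s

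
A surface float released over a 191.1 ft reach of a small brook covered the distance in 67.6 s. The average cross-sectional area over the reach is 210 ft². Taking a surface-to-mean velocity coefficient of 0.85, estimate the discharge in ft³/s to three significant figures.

505 ft³/s

v_surface = L / t̄ = 191.1 / 67.6 = 2.827 ft/s
v_mean = 0.85 × 2.827 = 2.403 ft/s
Q = A × v_mean = 210 × 2.403 = 504.6 ft³/s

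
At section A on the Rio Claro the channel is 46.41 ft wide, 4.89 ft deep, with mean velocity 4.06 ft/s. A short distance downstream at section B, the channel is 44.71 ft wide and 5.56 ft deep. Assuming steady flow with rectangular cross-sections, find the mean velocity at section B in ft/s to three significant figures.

3.71 ft/s

Q = A₁V₁ = (46.41×4.89) × 4.06 = 921.4 ft³/s
A₂ = 44.71 × 5.56 = 248.6 ft²
V₂ = Q/A₂ = 921.4/248.6 = 3.707 ft/s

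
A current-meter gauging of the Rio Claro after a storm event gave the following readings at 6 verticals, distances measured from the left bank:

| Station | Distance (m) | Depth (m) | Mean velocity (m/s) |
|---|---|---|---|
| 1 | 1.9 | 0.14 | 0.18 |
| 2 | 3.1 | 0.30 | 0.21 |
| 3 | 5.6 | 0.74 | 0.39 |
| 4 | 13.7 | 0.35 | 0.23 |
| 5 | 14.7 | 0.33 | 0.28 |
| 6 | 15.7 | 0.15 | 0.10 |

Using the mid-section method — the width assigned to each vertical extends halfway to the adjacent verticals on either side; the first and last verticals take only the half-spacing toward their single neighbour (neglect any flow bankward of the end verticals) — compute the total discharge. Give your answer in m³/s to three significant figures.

w_1 = (3.1 − 1.9)/2 = 0.6 m; q_1 = 0.18 × 0.14 × 0.6 = 0.01512 m³/s
w_2 = (5.6 − 1.9)/2 = 1.85 m; q_2 = 0.21 × 0.30 × 1.85 = 0.1166 m³/s
w_3 = (13.7 − 3.1)/2 = 5.3 m; q_3 = 0.39 × 0.74 × 5.3 = 1.530 m³/s
w_4 = (14.7 − 5.6)/2 = 4.55 m; q_4 = 0.23 × 0.35 × 4.55 = 0.3663 m³/s
w_5 = (15.7 − 13.7)/2 = 1 m; q_5 = 0.28 × 0.33 × 1 = 0.09240 m³/s
w_6 = (15.7 − 14.7)/2 = 0.5 m; q_6 = 0.10 × 0.15 × 0.5 = 0.007500 m³/s
Q = Σ qᵢ = 2.127 m³/s

2.13 m³/s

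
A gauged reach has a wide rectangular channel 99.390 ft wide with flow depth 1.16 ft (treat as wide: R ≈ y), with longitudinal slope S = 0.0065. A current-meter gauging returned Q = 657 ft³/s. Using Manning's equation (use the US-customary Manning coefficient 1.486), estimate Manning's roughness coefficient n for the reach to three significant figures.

0.0232

A = b·y = 99.390 × 1.16 = 115.3 ft²
Wide channel: R ≈ y = 1.16 ft
n = (1.486/Q)·A·R^(2/3)·S^(1/2) = (1.486/657) × 115.3 × 1.104 × 0.08062 = 0.02321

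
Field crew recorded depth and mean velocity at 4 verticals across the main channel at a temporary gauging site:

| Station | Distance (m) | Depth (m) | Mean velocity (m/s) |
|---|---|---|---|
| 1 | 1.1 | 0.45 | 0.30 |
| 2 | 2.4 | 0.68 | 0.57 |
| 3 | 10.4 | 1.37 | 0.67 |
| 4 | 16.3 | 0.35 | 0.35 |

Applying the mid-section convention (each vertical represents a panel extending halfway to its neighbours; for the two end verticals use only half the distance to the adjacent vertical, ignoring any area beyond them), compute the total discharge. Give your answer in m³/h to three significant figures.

w_1 = (2.4 − 1.1)/2 = 0.65 m; q_1 = 0.30 × 0.45 × 0.65 = 0.08775 m³/s
w_2 = (10.4 − 1.1)/2 = 4.65 m; q_2 = 0.57 × 0.68 × 4.65 = 1.802 m³/s
w_3 = (16.3 − 2.4)/2 = 6.95 m; q_3 = 0.67 × 1.37 × 6.95 = 6.379 m³/s
w_4 = (16.3 − 10.4)/2 = 2.95 m; q_4 = 0.35 × 0.35 × 2.95 = 0.3614 m³/s
Q = Σ qᵢ = 8.631 m³/s
= 8.631 × 3600 = 31070 m³/h

31100 m³/h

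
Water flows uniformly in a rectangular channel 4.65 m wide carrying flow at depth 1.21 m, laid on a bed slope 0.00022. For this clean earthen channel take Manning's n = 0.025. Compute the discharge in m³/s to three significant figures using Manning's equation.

A = b·y = 4.65 × 1.21 = 5.627 m²
P = b + 2y = 4.65 + 2×1.21 = 7.070 m
R = A/P = 5.627/7.070 = 0.7958 m
Q = (1/n)·A·R^(2/3)·S^(1/2) = (1/0.025) × 5.627 × 0.7958^(2/3) × 0.00022^(1/2) = 2.867 m³/s

2.87 m³/s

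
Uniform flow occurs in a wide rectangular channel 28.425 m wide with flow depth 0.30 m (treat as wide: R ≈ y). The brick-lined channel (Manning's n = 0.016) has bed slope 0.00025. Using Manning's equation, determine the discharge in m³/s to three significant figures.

3.78 m³/s

A = b·y = 28.425 × 0.30 = 8.528 m²
Wide channel: R ≈ y = 0.30 m
Q = (1/n)·A·R^(2/3)·S^(1/2) = (1/0.016) × 8.528 × 0.3000^(2/3) × 0.00025^(1/2) = 3.776 m³/s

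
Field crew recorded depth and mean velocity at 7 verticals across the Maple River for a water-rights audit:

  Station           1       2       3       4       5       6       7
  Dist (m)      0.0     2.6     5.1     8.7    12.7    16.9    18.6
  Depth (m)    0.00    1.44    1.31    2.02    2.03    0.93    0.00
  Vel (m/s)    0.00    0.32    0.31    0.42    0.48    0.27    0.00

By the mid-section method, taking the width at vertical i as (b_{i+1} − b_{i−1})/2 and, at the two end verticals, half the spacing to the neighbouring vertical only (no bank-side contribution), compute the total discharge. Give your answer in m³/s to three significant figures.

10.4 m³/s

w_2 = (5.1 − 0.0)/2 = 2.55 m; q_2 = 0.32 × 1.44 × 2.55 = 1.175 m³/s
w_3 = (8.7 − 2.6)/2 = 3.05 m; q_3 = 0.31 × 1.31 × 3.05 = 1.239 m³/s
w_4 = (12.7 − 5.1)/2 = 3.8 m; q_4 = 0.42 × 2.02 × 3.8 = 3.224 m³/s
w_5 = (16.9 − 8.7)/2 = 4.1 m; q_5 = 0.48 × 2.03 × 4.1 = 3.995 m³/s
w_6 = (18.6 − 12.7)/2 = 2.95 m; q_6 = 0.27 × 0.93 × 2.95 = 0.7407 m³/s
Stations 1, 7 contribute zero (depth or velocity is 0).
Q = Σ qᵢ = 10.37 m³/s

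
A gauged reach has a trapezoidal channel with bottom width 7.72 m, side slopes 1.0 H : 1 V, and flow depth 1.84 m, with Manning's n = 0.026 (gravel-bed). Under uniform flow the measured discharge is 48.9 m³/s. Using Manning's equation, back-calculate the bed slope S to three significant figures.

0.00346

A = (b + z·y)·y = (7.72 + 1.0×1.84)×1.84 = 17.59 m²
P = b + 2y√(1+z²) = 7.72 + 2×1.84×√(1+1.0²) = 12.92 m
R = A/P = 17.59/12.92 = 1.361 m
S = (Q·n / (1·A·R^(2/3)))² = (48.9×0.026 / (1×17.59×1.228))² = 0.003464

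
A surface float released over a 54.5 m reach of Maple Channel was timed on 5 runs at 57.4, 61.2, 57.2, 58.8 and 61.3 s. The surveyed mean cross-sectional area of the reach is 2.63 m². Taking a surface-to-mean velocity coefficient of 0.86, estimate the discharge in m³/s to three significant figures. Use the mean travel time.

t̄ = (57.4 + 61.2 + 57.2 + 58.8 + 61.3) / 5 = 59.18 s
v_surface = L / t̄ = 54.5 / 59.18 = 0.9209 m/s
v_mean = 0.86 × 0.9209 = 0.7920 m/s
Q = A × v_mean = 2.63 × 0.7920 = 2.083 m³/s

2.08 m³/s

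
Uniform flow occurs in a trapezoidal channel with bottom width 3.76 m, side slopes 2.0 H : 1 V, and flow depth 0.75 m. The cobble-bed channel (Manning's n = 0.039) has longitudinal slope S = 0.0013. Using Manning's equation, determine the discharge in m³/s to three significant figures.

2.46 m³/s

A = (b + z·y)·y = (3.76 + 2.0×0.75)×0.75 = 3.945 m²
P = b + 2y√(1+z²) = 3.76 + 2×0.75×√(1+2.0²) = 7.114 m
R = A/P = 3.945/7.114 = 0.5545 m
Q = (1/n)·A·R^(2/3)·S^(1/2) = (1/0.039) × 3.945 × 0.5545^(2/3) × 0.0013^(1/2) = 2.462 m³/s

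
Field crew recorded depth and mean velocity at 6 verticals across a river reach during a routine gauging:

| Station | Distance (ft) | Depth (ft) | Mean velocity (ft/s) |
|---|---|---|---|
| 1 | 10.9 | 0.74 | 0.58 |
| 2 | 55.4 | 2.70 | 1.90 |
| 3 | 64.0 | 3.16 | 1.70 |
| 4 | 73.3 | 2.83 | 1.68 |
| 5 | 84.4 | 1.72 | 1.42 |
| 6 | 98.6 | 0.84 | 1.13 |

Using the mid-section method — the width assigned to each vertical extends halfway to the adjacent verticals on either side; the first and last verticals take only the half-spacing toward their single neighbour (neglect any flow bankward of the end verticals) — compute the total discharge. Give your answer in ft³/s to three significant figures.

w_1 = (55.4 − 10.9)/2 = 22.25 ft; q_1 = 0.58 × 0.74 × 22.25 = 9.550 ft³/s
w_2 = (64.0 − 10.9)/2 = 26.55 ft; q_2 = 1.90 × 2.70 × 26.55 = 136.2 ft³/s
w_3 = (73.3 − 55.4)/2 = 8.95 ft; q_3 = 1.70 × 3.16 × 8.95 = 48.08 ft³/s
w_4 = (84.4 − 64.0)/2 = 10.2 ft; q_4 = 1.68 × 2.83 × 10.2 = 48.49 ft³/s
w_5 = (98.6 − 73.3)/2 = 12.65 ft; q_5 = 1.42 × 1.72 × 12.65 = 30.90 ft³/s
w_6 = (98.6 − 84.4)/2 = 7.1 ft; q_6 = 1.13 × 0.84 × 7.1 = 6.739 ft³/s
Q = Σ qᵢ = 280.0 ft³/s

280 ft³/s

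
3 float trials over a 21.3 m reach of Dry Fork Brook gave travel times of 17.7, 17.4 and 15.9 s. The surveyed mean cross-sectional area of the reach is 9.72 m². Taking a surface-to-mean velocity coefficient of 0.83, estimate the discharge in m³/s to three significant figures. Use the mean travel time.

t̄ = (17.7 + 17.4 + 15.9) / 3 = 17 s
v_surface = L / t̄ = 21.3 / 17 = 1.253 m/s
v_mean = 0.83 × 1.253 = 1.040 m/s
Q = A × v_mean = 9.72 × 1.040 = 10.11 m³/s

10.1 m³/s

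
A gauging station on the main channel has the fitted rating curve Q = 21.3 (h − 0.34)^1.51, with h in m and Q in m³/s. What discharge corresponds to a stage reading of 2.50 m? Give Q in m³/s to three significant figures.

Q = 21.3 × (2.50 − 0.34)^1.51 = 21.3 × 2.16^1.51 = 68.14 m³/s

68.1 m³/s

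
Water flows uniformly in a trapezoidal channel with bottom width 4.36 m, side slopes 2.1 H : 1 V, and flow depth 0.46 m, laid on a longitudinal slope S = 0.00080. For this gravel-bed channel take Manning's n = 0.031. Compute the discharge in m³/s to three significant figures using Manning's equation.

1.17 m³/s

A = (b + z·y)·y = (4.36 + 2.1×0.46)×0.46 = 2.450 m²
P = b + 2y√(1+z²) = 4.36 + 2×0.46×√(1+2.1²) = 6.500 m
R = A/P = 2.450/6.500 = 0.3769 m
Q = (1/n)·A·R^(2/3)·S^(1/2) = (1/0.031) × 2.450 × 0.3769^(2/3) × 0.00080^(1/2) = 1.166 m³/s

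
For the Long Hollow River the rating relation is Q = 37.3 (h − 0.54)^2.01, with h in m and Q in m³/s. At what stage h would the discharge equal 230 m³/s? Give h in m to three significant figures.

3.01 m

h − h₀ = (Q/C)^(1/b) = (230/37.3)^(1/2.01) = 2.472 m
h = 0.54 + 2.472 = 3.012 m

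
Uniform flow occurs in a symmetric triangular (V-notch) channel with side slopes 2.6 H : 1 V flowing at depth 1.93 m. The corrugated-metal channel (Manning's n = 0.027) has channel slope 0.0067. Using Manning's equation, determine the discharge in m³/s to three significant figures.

A = z·y² = 2.6×1.93² = 9.685 m²
P = 2y√(1+z²) = 2×1.93×√(1+2.6²) = 10.75 m
R = A/P = 9.685/10.75 = 0.9007 m
Q = (1/n)·A·R^(2/3)·S^(1/2) = (1/0.027) × 9.685 × 0.9007^(2/3) × 0.0067^(1/2) = 27.38 m³/s

27.4 m³/s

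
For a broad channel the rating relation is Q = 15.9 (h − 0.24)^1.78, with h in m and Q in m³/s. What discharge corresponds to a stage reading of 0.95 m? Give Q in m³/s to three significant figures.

Q = 15.9 × (0.95 − 0.24)^1.78 = 15.9 × 0.71^1.78 = 8.642 m³/s

8.64 m³/s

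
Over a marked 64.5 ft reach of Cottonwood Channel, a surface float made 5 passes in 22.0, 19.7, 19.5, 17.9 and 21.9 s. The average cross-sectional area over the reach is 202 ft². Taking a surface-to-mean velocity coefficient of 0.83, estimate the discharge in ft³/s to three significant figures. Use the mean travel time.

t̄ = (22.0 + 19.7 + 19.5 + 17.9 + 21.9) / 5 = 20.2 s
v_surface = L / t̄ = 64.5 / 20.2 = 3.193 ft/s
v_mean = 0.83 × 3.193 = 2.650 ft/s
Q = A × v_mean = 202 × 2.650 = 535.4 ft³/s

535 ft³/s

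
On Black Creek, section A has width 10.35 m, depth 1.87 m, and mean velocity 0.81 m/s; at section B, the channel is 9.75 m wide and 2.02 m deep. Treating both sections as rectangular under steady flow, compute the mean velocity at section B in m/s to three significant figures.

0.796 m/s

Q = A₁V₁ = (10.35×1.87) × 0.81 = 15.68 m³/s
A₂ = 9.75 × 2.02 = 19.70 m²
V₂ = Q/A₂ = 15.68/19.70 = 0.7960 m/s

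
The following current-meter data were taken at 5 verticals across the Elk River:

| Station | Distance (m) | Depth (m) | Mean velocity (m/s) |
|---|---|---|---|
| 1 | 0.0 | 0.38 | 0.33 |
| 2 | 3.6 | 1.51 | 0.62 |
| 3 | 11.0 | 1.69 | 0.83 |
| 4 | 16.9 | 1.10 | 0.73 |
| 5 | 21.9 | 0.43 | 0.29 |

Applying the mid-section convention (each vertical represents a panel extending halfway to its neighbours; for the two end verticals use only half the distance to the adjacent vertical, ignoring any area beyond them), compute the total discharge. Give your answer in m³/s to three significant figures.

w_1 = (3.6 − 0.0)/2 = 1.8 m; q_1 = 0.33 × 0.38 × 1.8 = 0.2257 m³/s
w_2 = (11.0 − 0.0)/2 = 5.5 m; q_2 = 0.62 × 1.51 × 5.5 = 5.149 m³/s
w_3 = (16.9 − 3.6)/2 = 6.65 m; q_3 = 0.83 × 1.69 × 6.65 = 9.328 m³/s
w_4 = (21.9 − 11.0)/2 = 5.45 m; q_4 = 0.73 × 1.10 × 5.45 = 4.376 m³/s
w_5 = (21.9 − 16.9)/2 = 2.5 m; q_5 = 0.29 × 0.43 × 2.5 = 0.3118 m³/s
Q = Σ qᵢ = 19.39 m³/s

19.4 m³/s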